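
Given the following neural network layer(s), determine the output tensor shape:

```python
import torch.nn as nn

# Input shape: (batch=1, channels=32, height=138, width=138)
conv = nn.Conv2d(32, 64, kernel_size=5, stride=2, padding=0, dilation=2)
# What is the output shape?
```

Input: (1, 32, 138, 138) -> Output: (1, 64, 65, 65)

Answer: (1, 64, 65, 65)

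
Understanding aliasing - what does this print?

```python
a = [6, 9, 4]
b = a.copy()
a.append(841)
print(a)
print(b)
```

Key concept: list.copy() creates independent copy.
Step by step:
`a = [6, 9, 4]` → a = [6, 9, 4]
`b = a.copy()` → b = [6, 9, 4]
`a.append(841)` → a = [6, 9, 4, 841]
`print(a)` → prints [6, 9, 4, 841]
`print(b)` → prints [6, 9, 4]

Answer:
[6, 9, 4, 841]
[6, 9, 4]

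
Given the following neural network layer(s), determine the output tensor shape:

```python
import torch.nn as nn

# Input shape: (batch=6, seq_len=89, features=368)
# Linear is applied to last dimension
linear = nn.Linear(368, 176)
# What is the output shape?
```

Input: (6, 89, 368) -> Output: (6, 89, 176)

Answer: (6, 89, 176)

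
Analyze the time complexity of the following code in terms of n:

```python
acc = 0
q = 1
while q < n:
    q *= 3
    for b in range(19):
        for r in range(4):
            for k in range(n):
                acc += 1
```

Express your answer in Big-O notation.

Each loop level contributes: log n × 1 × 1 × n. Multiplying the contributions gives O(n log n).

Answer: O(n log n)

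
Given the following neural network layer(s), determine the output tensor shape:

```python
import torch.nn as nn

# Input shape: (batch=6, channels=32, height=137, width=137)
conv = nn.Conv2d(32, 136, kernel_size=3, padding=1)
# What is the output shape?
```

Input: (6, 32, 137, 137) -> Output: (6, 136, 137, 137)

Answer: (6, 136, 137, 137)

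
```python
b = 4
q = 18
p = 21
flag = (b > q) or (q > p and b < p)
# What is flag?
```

Trace:
`b = 4` → b = 4
`q = 18` → q = 18
`p = 21` → p = 21
`flag = (b > q) or (q > p and b < p)` → flag = False
So flag = False

Answer: False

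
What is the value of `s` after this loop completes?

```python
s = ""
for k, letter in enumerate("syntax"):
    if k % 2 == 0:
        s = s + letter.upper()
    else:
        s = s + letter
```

Uppercase even positions in 'syntax'
`s` takes the values: "" → "S" → "Sy" → "SyN" → "SyNt" → "SyNtA" → "SyNtAx"

Answer: "SyNtAx"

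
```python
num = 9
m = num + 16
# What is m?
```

Trace:
`num = 9` → num = 9
`m = num + 16` → m = 25
So m = 25

Answer: 25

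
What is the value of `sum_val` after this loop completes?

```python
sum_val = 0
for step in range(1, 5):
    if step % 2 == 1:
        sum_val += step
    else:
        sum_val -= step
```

Add odd, subtract even
`sum_val` takes the values: 0 → 1 → -1 → 2 → -2

Answer: -2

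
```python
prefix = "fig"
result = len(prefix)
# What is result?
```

Trace:
`prefix = "fig"` → prefix = 'fig'
`result = len(prefix)` → result = 3
So result = 3

Answer: 3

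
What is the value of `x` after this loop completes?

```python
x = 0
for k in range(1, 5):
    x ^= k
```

XOR of 1 to 4
`x` takes the values: 0 → 1 → 3 → 0 → 4

Answer: 4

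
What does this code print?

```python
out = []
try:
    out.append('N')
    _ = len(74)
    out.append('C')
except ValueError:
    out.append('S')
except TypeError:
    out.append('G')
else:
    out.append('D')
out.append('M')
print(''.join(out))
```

Execution trace: 'N' (try body) → 'G' (except TypeError) → 'M' (after the try/except). Output: NGM

Answer: NGM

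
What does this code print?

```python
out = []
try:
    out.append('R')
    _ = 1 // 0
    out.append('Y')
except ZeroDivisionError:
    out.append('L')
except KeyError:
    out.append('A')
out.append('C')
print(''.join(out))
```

Execution trace: 'R' (try body) → 'L' (except ZeroDivisionError) → 'C' (after the try/except). Output: RLC

Answer: RLC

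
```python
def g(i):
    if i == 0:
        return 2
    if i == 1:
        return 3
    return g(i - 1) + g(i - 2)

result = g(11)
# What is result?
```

Build up from base cases: g(0)=2, g(1)=3, g(2)=5, g(3)=8, g(4)=13, g(5)=21, g(6)=34, ..., g(11)=377

Answer: 377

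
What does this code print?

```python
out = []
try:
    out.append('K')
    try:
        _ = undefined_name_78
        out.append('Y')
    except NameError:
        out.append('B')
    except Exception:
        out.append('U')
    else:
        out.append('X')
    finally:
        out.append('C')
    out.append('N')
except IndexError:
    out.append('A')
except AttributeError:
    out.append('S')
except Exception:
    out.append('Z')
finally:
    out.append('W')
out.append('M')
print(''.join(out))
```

Execution trace: 'K' (try body) → 'B' (inner except NameError) → 'C' (inner finally) → 'N' (try body, no exception) → 'W' (finally) → 'M' (after the try/except). Output: KBCNWM

Answer: KBCNWM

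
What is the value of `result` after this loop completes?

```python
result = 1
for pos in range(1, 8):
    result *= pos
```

7! = 5040
`result` takes the values: 1 → 2 → 6 → 24 → 120 → 720 → 5040

Answer: 5040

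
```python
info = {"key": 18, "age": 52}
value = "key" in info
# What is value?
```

Trace:
`info = {"key": 18, "age": 52}` → info = {'key': 18, 'age': 52}
`value = "key" in info` → value = True
So value = True

Answer: True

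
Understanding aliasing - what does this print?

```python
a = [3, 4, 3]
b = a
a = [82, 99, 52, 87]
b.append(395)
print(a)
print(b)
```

Key concept: rebinding vs mutation: a is rebound to a new list, b still points at the original.
Step by step:
`a = [3, 4, 3]` → a = [3, 4, 3]
`b = a` → b = [3, 4, 3] (same object as a)
`a = [82, 99, 52, 87]` → a = [82, 99, 52, 87]
`b.append(395)` → b = [3, 4, 3, 395]
`print(a)` → prints [82, 99, 52, 87]
`print(b)` → prints [3, 4, 3, 395]

Answer:
[82, 99, 52, 87]
[3, 4, 3, 395]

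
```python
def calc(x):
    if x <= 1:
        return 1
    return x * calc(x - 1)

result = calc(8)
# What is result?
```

calc(8) = 8 * 7 * 6 * 5 * 4 * 3 * 2 * 1 = 40320

Answer: 40320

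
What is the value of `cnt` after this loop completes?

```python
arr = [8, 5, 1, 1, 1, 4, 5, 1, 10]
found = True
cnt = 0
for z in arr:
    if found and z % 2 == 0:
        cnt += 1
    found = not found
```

Count even values at even positions
`cnt` takes the values: 0 → 1 → 2

Answer: 2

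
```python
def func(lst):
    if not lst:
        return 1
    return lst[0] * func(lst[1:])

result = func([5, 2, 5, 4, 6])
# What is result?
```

Product over [5, 2, 5, 4, 6] = 5 * 2 * 5 * 4 * 6 = 1200

Answer: 1200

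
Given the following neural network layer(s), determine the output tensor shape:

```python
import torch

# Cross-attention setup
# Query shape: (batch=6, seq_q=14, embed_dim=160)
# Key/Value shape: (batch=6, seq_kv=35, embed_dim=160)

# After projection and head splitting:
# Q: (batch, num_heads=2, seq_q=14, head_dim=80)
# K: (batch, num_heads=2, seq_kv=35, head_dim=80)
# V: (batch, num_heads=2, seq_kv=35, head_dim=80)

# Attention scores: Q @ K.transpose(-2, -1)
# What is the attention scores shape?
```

Input: (6, 14, 160) -> Output: (6, 2, 14, 35)

Answer: (6, 2, 14, 35)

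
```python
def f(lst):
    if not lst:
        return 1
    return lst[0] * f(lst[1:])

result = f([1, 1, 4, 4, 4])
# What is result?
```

Product over [1, 1, 4, 4, 4] = 1 * 1 * 4 * 4 * 4 = 64

Answer: 64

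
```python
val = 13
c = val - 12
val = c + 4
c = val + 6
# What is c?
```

Trace:
`val = 13` → val = 13
`c = val - 12` → c = 1
`val = c + 4` → val = 5
`c = val + 6` → c = 11
So c = 11

Answer: 11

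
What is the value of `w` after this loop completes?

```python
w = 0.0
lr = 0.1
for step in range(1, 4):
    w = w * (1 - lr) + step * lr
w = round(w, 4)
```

Moving average with lr=0.1
`w` takes the values: 0.0 → 0.1 → 0.29 → 0.561

Answer: 0.561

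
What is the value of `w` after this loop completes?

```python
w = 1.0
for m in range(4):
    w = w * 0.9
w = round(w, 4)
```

Exponential decay: 1.0 * 0.9^4
`w` takes the values: 1.0 → 0.9 → 0.81 → 0.729 → 0.6561

Answer: 0.6561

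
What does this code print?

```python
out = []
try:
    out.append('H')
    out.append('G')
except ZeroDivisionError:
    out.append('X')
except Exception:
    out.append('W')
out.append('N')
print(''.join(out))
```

Execution trace: 'H' (try body) → 'G' (try body, no exception) → 'N' (after the try/except). Output: HGN

Answer: HGN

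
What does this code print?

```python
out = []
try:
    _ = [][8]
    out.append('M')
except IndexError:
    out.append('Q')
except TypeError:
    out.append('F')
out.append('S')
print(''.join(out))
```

Execution trace: 'Q' (except IndexError) → 'S' (after the try/except). Output: QS

Answer: QS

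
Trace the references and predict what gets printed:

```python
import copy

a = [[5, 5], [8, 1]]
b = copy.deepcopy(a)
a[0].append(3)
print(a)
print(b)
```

Key concept: deep copy is fully independent.
Step by step:
`a = [[5, 5], [8, 1]]` → a = [[5, 5], [8, 1]]
`b = copy.deepcopy(a)` → b = [[5, 5], [8, 1]]
`a[0].append(3)` → a = [[5, 5, 3], [8, 1]]
`print(a)` → prints [[5, 5, 3], [8, 1]]
`print(b)` → prints [[5, 5], [8, 1]]

Answer:
[[5, 5, 3], [8, 1]]
[[5, 5], [8, 1]]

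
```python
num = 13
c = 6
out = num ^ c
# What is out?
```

Trace:
`num = 13` → num = 13
`c = 6` → c = 6
`out = num ^ c` → out = 11
So out = 11

Answer: 11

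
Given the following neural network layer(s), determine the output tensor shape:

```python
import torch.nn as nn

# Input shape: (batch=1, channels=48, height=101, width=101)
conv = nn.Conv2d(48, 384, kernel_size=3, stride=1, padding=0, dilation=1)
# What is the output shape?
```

Input: (1, 48, 101, 101) -> Output: (1, 384, 99, 99)

Answer: (1, 384, 99, 99)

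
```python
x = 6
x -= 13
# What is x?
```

Trace:
`x = 6` → x = 6
`x -= 13` → x = -7
So x = -7

Answer: -7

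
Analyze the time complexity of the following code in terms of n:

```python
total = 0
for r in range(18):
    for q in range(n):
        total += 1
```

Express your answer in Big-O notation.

Each loop level contributes: 1 × n. Multiplying the contributions gives O(n).

Answer: O(n)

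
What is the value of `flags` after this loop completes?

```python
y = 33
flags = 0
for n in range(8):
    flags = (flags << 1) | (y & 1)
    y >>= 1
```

Reverse lowest 8 bits of 33
`flags` takes the values: 0 → 1 → 2 → 4 → 8 → 16 → 33 → 66 → 132

Answer: 132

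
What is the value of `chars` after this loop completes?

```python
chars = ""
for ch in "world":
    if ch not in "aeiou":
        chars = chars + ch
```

Remove vowels from 'world'
`chars` takes the values: "" → "w" → "wr" → "wrl" → "wrld"

Answer: "wrld"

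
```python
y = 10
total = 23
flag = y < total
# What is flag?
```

Trace:
`y = 10` → y = 10
`total = 23` → total = 23
`flag = y < total` → flag = True
So flag = True

Answer: True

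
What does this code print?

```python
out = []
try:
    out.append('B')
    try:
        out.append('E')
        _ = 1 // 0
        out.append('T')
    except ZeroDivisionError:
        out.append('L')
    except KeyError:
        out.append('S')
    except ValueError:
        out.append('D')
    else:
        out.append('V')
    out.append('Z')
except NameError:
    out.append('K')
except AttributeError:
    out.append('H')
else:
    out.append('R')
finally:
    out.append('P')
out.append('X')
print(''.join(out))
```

Execution trace: 'B' (try body) → 'E' (inner try body) → 'L' (inner except ZeroDivisionError) → 'Z' (try body, no exception) → 'R' (else) → 'P' (finally) → 'X' (after the try/except). Output: BELZRPX

Answer: BELZRPX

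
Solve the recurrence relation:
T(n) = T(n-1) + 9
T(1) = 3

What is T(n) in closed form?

Unrolling: T(n) = T(1) + 9·(n-1) = 3 + 9(n-1) = 9n - 6.

Answer: T(n) = 9n - 6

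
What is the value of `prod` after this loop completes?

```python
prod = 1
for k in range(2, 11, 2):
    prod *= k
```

Product of even numbers 2 to 10
`prod` takes the values: 1 → 2 → 8 → 48 → 384 → 3840

Answer: 3840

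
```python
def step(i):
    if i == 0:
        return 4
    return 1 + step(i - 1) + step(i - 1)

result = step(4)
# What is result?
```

step(i) = 1 + 2·step(i-1), step(0)=4. Closed form: (4+1)·2^4 - 1 = 79.

Answer: 79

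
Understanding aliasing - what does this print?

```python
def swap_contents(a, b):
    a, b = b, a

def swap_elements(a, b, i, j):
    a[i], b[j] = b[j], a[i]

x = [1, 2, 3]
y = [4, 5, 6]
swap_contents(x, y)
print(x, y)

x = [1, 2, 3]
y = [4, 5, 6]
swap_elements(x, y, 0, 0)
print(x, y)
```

Key concept: parameter rebinding vs mutation.
Step by step:
`x = [1, 2, 3]` → x = [1, 2, 3]
`y = [4, 5, 6]` → y = [4, 5, 6]
`swap_contents(x, y)` → no visible change to tracked variables
`print(x, y)` → prints [1, 2, 3] [4, 5, 6]
`x = [1, 2, 3]` → x = [1, 2, 3]
`y = [4, 5, 6]` → y = [4, 5, 6]
`swap_elements(x, y, 0, 0)` → x = [4, 2, 3]; y = [1, 5, 6]
`print(x, y)` → prints [4, 2, 3] [1, 5, 6]

Answer:
[1, 2, 3] [4, 5, 6]
[4, 2, 3] [1, 5, 6]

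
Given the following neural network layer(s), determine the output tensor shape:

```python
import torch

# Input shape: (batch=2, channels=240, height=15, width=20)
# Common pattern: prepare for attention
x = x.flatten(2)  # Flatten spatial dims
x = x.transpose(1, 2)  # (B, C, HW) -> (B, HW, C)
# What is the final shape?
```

Input: (2, 240, 15, 20) -> after flatten(2): (2, 240, 300) -> Output: (2, 300, 240)

Answer: (2, 300, 240)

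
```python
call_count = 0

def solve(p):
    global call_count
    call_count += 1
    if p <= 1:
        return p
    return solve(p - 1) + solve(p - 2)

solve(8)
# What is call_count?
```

Calls(p) = 1 + Calls(p-1) + Calls(p-2); Calls(0)=Calls(1)=1. For p=8 this gives 67.

Answer: 67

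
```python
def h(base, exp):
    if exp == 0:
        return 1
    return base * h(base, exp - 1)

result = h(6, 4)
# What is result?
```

h(6, 4) = 6 * 6 * 6 * 6 = 1296

Answer: 1296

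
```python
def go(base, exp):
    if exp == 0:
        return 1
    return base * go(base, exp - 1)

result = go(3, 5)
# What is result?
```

go(3, 5) = 3 * 3 * 3 * 3 * 3 = 243

Answer: 243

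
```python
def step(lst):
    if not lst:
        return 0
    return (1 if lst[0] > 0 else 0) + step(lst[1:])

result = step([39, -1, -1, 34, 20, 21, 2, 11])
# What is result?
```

Count of positive elements in [39, -1, -1, 34, 20, 21, 2, 11] = 6

Answer: 6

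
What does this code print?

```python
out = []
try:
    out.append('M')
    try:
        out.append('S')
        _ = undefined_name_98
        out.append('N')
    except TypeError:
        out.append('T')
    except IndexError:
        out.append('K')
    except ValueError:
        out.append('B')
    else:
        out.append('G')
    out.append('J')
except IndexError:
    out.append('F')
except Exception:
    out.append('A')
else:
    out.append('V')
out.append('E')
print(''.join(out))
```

Execution trace: 'M' (try body) → 'S' (inner try body) → 'A' (except Exception) → 'E' (after the try/except). Output: MSAE

Answer: MSAE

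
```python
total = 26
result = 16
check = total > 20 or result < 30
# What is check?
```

Trace:
`total = 26` → total = 26
`result = 16` → result = 16
`check = total > 20 or result < 30` → check = True
So check = True

Answer: True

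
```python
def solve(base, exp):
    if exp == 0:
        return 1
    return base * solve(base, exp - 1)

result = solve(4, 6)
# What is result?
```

solve(4, 6) = 4 * 4 * 4 * 4 * 4 * 4 = 4096

Answer: 4096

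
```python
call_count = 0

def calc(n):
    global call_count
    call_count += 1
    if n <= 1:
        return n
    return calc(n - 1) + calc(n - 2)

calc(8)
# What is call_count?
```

Calls(n) = 1 + Calls(n-1) + Calls(n-2); Calls(0)=Calls(1)=1. For n=8 this gives 67.

Answer: 67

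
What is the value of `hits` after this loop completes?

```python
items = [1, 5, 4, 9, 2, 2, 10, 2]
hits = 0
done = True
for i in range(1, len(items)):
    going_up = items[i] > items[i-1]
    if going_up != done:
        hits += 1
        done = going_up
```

Count direction changes in [1, 5, 4, 9, 2, 2, 10, 2]
`hits` takes the values: 0 → 1 → 2 → 3 → 4 → 5

Answer: 5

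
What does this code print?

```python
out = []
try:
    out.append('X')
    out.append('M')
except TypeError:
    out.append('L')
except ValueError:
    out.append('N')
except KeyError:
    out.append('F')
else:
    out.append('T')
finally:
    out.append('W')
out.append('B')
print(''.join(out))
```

Execution trace: 'X' (try body) → 'M' (try body, no exception) → 'T' (else) → 'W' (finally) → 'B' (after the try/except). Output: XMTWB

Answer: XMTWB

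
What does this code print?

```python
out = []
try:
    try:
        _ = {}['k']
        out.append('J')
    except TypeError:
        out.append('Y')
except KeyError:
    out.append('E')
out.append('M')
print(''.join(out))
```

Execution trace: 'E' (outer except KeyError) → 'M' (after the try/except). Output: EM

Answer: EM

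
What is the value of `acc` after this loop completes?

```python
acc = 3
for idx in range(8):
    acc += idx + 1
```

Start at 3, add 1 to 8 = 39
`acc` takes the values: 3 → 4 → 6 → 9 → 13 → 18 → 24 → 31 → 39

Answer: 39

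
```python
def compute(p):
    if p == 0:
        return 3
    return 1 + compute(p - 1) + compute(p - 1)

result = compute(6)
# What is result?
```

compute(p) = 1 + 2·compute(p-1), compute(0)=3. Closed form: (3+1)·2^6 - 1 = 255.

Answer: 255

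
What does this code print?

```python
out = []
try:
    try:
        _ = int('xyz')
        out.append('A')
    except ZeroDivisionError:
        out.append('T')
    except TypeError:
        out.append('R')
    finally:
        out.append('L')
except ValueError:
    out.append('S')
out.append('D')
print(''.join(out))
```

Execution trace: 'L' (finally) → 'S' (outer except ValueError) → 'D' (after the try/except). Output: LSD

Answer: LSD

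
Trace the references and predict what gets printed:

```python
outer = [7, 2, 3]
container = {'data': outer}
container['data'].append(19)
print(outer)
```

Key concept: dict holds reference to list.
Step by step:
`outer = [7, 2, 3]` → outer = [7, 2, 3]
`container = {'data': outer}` → container = {'data': [7, 2, 3]}
`container['data'].append(19)` → outer = [7, 2, 3, 19]; container = {'data': [7, 2, 3, 19]}
`print(outer)` → prints [7, 2, 3, 19]

Answer: [7, 2, 3, 19]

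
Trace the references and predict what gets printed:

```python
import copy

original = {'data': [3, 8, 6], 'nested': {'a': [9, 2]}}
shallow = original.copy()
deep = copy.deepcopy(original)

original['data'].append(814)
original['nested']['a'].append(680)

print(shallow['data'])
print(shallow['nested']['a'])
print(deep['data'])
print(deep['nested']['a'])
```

Key concept: comparing shallow vs deep copy.
Step by step:
`original = {'data': [3, 8, 6], 'nested': {'a': [9, 2]}}` → original = {'data': [3, 8, 6], 'nested': {'a': [9, 2]}}
`shallow = original.copy()` → shallow = {'data': [3, 8, 6], 'nested': {'a': [9, 2]}}
`deep = copy.deepcopy(original)` → deep = {'data': [3, 8, 6], 'nested': {'a': [9, 2]}}
`original['data'].append(814)` → original = {'data': [3, 8, 6, 814], 'nested': {'a': [9, 2]}}; shallow = {'data': [3, 8, 6, 814], 'nested': {'a': [9, 2]}}
`original['nested']['a'].append(680)` → original = {'data': [3, 8, 6, 814], 'nested': {'a': [9, 2, 680]}}; shallow = {'data': [3, 8, 6, 814], 'nested': {'a': [9, 2, 680]}}
`print(shallow['data'])` → prints [3, 8, 6, 814]
`print(shallow['nested']['a'])` → prints [9, 2, 680]
`print(deep['data'])` → prints [3, 8, 6]
`print(deep['nested']['a'])` → prints [9, 2]

Answer:
[3, 8, 6, 814]
[9, 2, 680]
[3, 8, 6]
[9, 2]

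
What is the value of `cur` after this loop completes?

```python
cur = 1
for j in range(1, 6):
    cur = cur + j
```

Start at 1, add 1 through 5
`cur` takes the values: 1 → 2 → 4 → 7 → 11 → 16

Answer: 16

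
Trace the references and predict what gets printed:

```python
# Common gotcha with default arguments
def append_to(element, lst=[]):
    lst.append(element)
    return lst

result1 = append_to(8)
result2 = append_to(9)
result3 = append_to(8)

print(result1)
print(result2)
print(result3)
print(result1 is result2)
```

Key concept: mutable default argument gotcha.
Step by step:
`result1 = append_to(8)` → result1 = [8]
`result2 = append_to(9)` → result1 = [8, 9] (same object as result2); result2 = [8, 9] (same object as result1)
`result3 = append_to(8)` → result1 = [8, 9, 8] (same object as result2, result3); result2 = [8, 9, 8] (same object as result1, result3); result3 = [8, 9, 8] (same object as result1, result2)
`print(result1)` → prints [8, 9, 8]
`print(result2)` → prints [8, 9, 8]
`print(result3)` → prints [8, 9, 8]
`print(result1 is result2)` → prints True

Answer:
[8, 9, 8]
[8, 9, 8]
[8, 9, 8]
True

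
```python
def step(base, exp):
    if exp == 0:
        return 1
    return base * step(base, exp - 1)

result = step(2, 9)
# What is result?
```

step(2, 9) = 2 * 2 * 2 * 2 * 2 * 2 * 2 * 2 * 2 = 512

Answer: 512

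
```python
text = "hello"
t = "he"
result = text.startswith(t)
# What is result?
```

Trace:
`text = "hello"` → text = 'hello'
`t = "he"` → t = 'he'
`result = text.startswith(t)` → result = True
So result = True

Answer: True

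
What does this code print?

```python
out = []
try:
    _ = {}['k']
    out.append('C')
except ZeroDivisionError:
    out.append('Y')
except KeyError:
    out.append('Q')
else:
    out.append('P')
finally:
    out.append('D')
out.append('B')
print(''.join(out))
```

Execution trace: 'Q' (except KeyError) → 'D' (finally) → 'B' (after the try/except). Output: QDB

Answer: QDB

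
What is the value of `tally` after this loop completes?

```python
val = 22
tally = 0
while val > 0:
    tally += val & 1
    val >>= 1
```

Count set bits in 22 (binary: 0b10110)
`tally` takes the values: 0 → 1 → 2 → 3

Answer: 3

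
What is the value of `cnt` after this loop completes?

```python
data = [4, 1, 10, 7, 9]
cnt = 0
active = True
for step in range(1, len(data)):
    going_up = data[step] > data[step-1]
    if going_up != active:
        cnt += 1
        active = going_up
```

Count direction changes in [4, 1, 10, 7, 9]
`cnt` takes the values: 0 → 1 → 2 → 3 → 4

Answer: 4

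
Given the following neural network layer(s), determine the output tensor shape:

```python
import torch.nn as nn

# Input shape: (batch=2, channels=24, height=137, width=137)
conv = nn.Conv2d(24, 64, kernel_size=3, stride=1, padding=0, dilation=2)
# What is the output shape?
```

Input: (2, 24, 137, 137) -> Output: (2, 64, 133, 133)

Answer: (2, 64, 133, 133)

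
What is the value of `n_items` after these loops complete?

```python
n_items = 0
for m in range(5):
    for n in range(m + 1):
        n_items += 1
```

Triangle: 1 + 2 + ... + 5
`n_items` takes the values: 0 → 1 → 2 → 3 → 4 → 5 → 6 → 7 → 8 → 9 → 10 → 11 → 12 → 13 → 14 → 15

Answer: 15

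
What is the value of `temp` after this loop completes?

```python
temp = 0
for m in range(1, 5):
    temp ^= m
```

XOR of 1 to 4
`temp` takes the values: 0 → 1 → 3 → 0 → 4

Answer: 4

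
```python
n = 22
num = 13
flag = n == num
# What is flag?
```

Trace:
`n = 22` → n = 22
`num = 13` → num = 13
`flag = n == num` → flag = False
So flag = False

Answer: False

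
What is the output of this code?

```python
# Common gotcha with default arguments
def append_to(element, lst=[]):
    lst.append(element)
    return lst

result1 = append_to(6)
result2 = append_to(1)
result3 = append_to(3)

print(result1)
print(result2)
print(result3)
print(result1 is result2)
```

Key concept: mutable default argument gotcha.
Step by step:
`result1 = append_to(6)` → result1 = [6]
`result2 = append_to(1)` → result1 = [6, 1] (same object as result2); result2 = [6, 1] (same object as result1)
`result3 = append_to(3)` → result1 = [6, 1, 3] (same object as result2, result3); result2 = [6, 1, 3] (same object as result1, result3); result3 = [6, 1, 3] (same object as result1, result2)
`print(result1)` → prints [6, 1, 3]
`print(result2)` → prints [6, 1, 3]
`print(result3)` → prints [6, 1, 3]
`print(result1 is result2)` → prints True

Answer:
[6, 1, 3]
[6, 1, 3]
[6, 1, 3]
True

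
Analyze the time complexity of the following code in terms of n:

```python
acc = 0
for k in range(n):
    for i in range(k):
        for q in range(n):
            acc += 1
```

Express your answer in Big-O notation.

Each loop level contributes: n × n × n. Multiplying the contributions gives O(n^3).

Answer: O(n^3)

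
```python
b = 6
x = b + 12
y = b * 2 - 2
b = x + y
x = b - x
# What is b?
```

Trace:
`b = 6` → b = 6
`x = b + 12` → x = 18
`y = b * 2 - 2` → y = 10
`b = x + y` → b = 28
`x = b - x` → x = 10
So b = 28

Answer: 28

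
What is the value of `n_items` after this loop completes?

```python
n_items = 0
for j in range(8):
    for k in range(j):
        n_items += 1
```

Triangle number: 0+1+2+...+7
`n_items` takes the values: 0 → 1 → 2 → 3 → 4 → 5 → 6 → 7 → 8 → 9 → 10 → 11 → 12 → 13 → 14 → 15 → 16 → 17 → 18 → 19 → 20 → 21 → 22 → 23 → 24 → 25 → 26 → 27 → 28

Answer: 28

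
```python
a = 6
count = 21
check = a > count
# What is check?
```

Trace:
`a = 6` → a = 6
`count = 21` → count = 21
`check = a > count` → check = False
So check = False

Answer: False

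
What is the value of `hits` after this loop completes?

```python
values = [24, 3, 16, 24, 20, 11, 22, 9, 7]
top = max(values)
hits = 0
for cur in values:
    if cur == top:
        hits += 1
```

Count of max value 24 in [24, 3, 16, 24, 20, 11, 22, 9, 7]
`hits` takes the values: 0 → 1 → 2

Answer: 2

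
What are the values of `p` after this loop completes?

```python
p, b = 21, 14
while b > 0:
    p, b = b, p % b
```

GCD of 21 and 14
`p` takes the values: 21 → 14 → 7

Answer: 7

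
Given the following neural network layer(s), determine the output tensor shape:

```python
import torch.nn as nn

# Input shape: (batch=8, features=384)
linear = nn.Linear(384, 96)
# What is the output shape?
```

Input: (8, 384) -> Output: (8, 96)

Answer: (8, 96)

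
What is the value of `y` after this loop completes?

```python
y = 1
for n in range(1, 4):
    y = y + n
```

Start at 1, add 1 through 3
`y` takes the values: 1 → 2 → 4 → 7

Answer: 7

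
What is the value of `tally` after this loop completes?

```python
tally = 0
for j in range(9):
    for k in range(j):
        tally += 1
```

Triangle number: 0+1+2+...+8
`tally` takes the values: 0 → 1 → 2 → 3 → 4 → 5 → 6 → 7 → 8 → 9 → 10 → 11 → 12 → 13 → 14 → 15 → 16 → 17 → 18 → 19 → 20 → 21 → 22 → 23 → 24 → 25 → 26 → 27 → 28 → 29 → 30 → 31 → 32 → 33 → 34 → 35 → 36

Answer: 36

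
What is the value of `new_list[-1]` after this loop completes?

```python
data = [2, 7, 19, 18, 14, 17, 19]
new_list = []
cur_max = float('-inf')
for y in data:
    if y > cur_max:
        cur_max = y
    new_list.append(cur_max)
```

Running max ends at 19
`new_list` takes the values: [] → [2] → [2, 7] → [2, 7, 19] → [2, 7, 19, 19] → [2, 7, 19, 19, 19] → [2, 7, 19, 19, 19, 19] → [2, 7, 19, 19, 19, 19, 19]
So `new_list[-1]` = 19

Answer: 19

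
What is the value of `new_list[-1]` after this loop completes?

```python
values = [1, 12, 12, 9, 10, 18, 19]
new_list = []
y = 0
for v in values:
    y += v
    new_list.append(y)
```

Cumulative sum ends at 81
`new_list` takes the values: [] → [1] → [1, 13] → [1, 13, 25] → [1, 13, 25, 34] → [1, 13, 25, 34, 44] → [1, 13, 25, 34, 44, 62] → [1, 13, 25, 34, 44, 62, 81]
So `new_list[-1]` = 81

Answer: 81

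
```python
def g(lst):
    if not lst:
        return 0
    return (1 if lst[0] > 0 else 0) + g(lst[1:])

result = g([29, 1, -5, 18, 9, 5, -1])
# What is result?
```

Count of positive elements in [29, 1, -5, 18, 9, 5, -1] = 5

Answer: 5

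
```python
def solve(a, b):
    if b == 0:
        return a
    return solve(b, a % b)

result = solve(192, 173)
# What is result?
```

solve(192, 173) -> solve(173, 19) -> solve(19, 2) -> solve(2, 1) -> solve(1, 0) -> 1

Answer: 1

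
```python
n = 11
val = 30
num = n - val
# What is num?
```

Trace:
`n = 11` → n = 11
`val = 30` → val = 30
`num = n - val` → num = -19
So num = -19

Answer: -19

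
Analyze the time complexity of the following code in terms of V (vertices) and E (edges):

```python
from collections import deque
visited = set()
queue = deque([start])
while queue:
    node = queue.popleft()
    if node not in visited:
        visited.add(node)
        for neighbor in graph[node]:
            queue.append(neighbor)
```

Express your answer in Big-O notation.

This is Breadth-first search on a graph. Time complexity: O(V + E).

Answer: O(V + E)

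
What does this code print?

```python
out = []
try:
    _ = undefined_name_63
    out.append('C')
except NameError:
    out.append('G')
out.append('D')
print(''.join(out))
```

Execution trace: 'G' (except NameError) → 'D' (after the try/except). Output: GD

Answer: GD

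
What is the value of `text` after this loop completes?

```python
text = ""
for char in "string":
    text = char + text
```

Reverse 'string'
`text` takes the values: "" → "s" → "ts" → "rts" → "irts" → "nirts" → "gnirts"

Answer: "gnirts"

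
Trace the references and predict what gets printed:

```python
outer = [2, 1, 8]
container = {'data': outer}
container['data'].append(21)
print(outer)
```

Key concept: dict holds reference to list.
Step by step:
`outer = [2, 1, 8]` → outer = [2, 1, 8]
`container = {'data': outer}` → container = {'data': [2, 1, 8]}
`container['data'].append(21)` → outer = [2, 1, 8, 21]; container = {'data': [2, 1, 8, 21]}
`print(outer)` → prints [2, 1, 8, 21]

Answer: [2, 1, 8, 21]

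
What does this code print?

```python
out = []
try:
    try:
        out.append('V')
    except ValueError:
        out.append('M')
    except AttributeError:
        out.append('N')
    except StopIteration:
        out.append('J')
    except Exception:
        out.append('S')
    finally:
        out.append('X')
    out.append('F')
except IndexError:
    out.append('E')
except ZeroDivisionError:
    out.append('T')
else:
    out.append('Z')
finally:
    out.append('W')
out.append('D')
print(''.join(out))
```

Execution trace: 'V' (inner try body, no exception) → 'X' (inner finally) → 'F' (try body, no exception) → 'Z' (else) → 'W' (finally) → 'D' (after the try/except). Output: VXFZWD

Answer: VXFZWD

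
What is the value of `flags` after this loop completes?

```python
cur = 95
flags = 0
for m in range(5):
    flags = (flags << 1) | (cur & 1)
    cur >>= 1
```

Reverse lowest 5 bits of 95
`flags` takes the values: 0 → 1 → 3 → 7 → 15 → 31

Answer: 31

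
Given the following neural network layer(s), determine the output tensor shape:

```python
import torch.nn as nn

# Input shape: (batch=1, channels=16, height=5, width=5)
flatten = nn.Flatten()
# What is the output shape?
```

Input: (1, 16, 5, 5) -> Output: (1, 400)

Answer: (1, 400)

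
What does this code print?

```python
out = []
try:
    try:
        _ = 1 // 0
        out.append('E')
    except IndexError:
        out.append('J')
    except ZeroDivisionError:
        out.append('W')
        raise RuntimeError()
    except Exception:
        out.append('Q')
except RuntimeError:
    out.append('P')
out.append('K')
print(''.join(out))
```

Execution trace: 'W' (inner except ZeroDivisionError) → 'P' (outer except RuntimeError) → 'K' (after the try/except). Output: WPK

Answer: WPK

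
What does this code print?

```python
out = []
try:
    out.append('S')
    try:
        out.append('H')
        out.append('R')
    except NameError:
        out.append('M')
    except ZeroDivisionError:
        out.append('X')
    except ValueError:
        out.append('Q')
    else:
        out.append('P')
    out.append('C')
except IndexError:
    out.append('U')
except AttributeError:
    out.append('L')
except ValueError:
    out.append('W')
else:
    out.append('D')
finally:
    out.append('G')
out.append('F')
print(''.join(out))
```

Execution trace: 'S' (try body) → 'H' (inner try body) → 'R' (inner try body, no exception) → 'P' (inner else) → 'C' (try body, no exception) → 'D' (else) → 'G' (finally) → 'F' (after the try/except). Output: SHRPCDGF

Answer: SHRPCDGF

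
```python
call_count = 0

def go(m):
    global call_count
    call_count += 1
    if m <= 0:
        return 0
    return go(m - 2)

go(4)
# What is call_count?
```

Linear recursion stepping by 2: 3 calls from m=4 down to ≤0.

Answer: 3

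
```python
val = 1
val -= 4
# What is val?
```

Trace:
`val = 1` → val = 1
`val -= 4` → val = -3
So val = -3

Answer: -3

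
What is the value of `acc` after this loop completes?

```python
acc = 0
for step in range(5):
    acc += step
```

Sum of 0 to 4 = 10
`acc` takes the values: 0 → 1 → 3 → 6 → 10

Answer: 10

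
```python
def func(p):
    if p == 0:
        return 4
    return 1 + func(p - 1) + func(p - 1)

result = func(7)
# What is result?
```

func(p) = 1 + 2·func(p-1), func(0)=4. Closed form: (4+1)·2^7 - 1 = 639.

Answer: 639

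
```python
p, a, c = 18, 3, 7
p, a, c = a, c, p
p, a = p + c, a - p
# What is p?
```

Trace:
`p, a, c = 18, 3, 7` → p = 18; a = 3; c = 7
`p, a, c = a, c, p` → p = 3; a = 7; c = 18
`p, a = p + c, a - p` → p = 21; a = 4
So p = 21

Answer: 21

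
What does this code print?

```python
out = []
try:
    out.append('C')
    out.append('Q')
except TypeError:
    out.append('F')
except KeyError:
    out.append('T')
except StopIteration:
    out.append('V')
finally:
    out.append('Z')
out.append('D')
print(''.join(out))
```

Execution trace: 'C' (try body) → 'Q' (try body, no exception) → 'Z' (finally) → 'D' (after the try/except). Output: CQZD

Answer: CQZD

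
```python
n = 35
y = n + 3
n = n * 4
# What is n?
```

Trace:
`n = 35` → n = 35
`y = n + 3` → y = 38
`n = n * 4` → n = 140
So n = 140

Answer: 140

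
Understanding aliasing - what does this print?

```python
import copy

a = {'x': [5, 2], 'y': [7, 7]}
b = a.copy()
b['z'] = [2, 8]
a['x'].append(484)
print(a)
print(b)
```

Key concept: shallow copy of dict with mutable values.
Step by step:
`a = {'x': [5, 2], 'y': [7, 7]}` → a = {'x': [5, 2], 'y': [7, 7]}
`b = a.copy()` → b = {'x': [5, 2], 'y': [7, 7]}
`b['z'] = [2, 8]` → b = {'x': [5, 2], 'y': [7, 7], 'z': [2, 8]}
`a['x'].append(484)` → a = {'x': [5, 2, 484], 'y': [7, 7]}; b = {'x': [5, 2, 484], 'y': [7, 7], 'z': [2, 8]}
`print(a)` → prints {'x': [5, 2, 484], 'y': [7, 7]}
`print(b)` → prints {'x': [5, 2, 484], 'y': [7, 7], 'z': [2, 8]}

Answer:
{'x': [5, 2, 484], 'y': [7, 7]}
{'x': [5, 2, 484], 'y': [7, 7], 'z': [2, 8]}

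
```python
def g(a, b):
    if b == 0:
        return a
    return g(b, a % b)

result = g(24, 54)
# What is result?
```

g(24, 54) -> g(54, 24) -> g(24, 6) -> g(6, 0) -> 6

Answer: 6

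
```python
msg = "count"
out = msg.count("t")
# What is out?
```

Trace:
`msg = "count"` → msg = 'count'
`out = msg.count("t")` → out = 1
So out = 1

Answer: 1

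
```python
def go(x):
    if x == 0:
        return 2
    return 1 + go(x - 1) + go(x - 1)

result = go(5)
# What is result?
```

go(x) = 1 + 2·go(x-1), go(0)=2. Closed form: (2+1)·2^5 - 1 = 95.

Answer: 95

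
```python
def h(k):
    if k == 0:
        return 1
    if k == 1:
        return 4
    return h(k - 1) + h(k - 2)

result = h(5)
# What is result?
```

Build up from base cases: h(0)=1, h(1)=4, h(2)=5, h(3)=9, h(4)=14, h(5)=23

Answer: 23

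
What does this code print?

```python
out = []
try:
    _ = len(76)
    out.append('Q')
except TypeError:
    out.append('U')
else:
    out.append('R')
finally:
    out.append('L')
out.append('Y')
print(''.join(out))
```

Execution trace: 'U' (except TypeError) → 'L' (finally) → 'Y' (after the try/except). Output: ULY

Answer: ULY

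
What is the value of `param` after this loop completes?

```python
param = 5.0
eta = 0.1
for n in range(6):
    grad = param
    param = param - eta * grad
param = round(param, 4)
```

Gradient descent: w = 5.0 * (1 - 0.1)^6
`param` takes the values: 5.0 → 4.5 → 4.05 → 3.645 → 3.2805 → 2.95245 → 2.657205 → 2.6572

Answer: 2.6572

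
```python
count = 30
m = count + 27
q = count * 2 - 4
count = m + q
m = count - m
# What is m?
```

Trace:
`count = 30` → count = 30
`m = count + 27` → m = 57
`q = count * 2 - 4` → q = 56
`count = m + q` → count = 113
`m = count - m` → m = 56
So m = 56

Answer: 56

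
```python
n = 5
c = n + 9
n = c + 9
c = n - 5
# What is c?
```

Trace:
`n = 5` → n = 5
`c = n + 9` → c = 14
`n = c + 9` → n = 23
`c = n - 5` → c = 18
So c = 18

Answer: 18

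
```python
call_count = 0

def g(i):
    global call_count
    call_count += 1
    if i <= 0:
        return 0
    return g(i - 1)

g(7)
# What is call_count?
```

Linear recursion stepping by 1: 8 calls from i=7 down to ≤0.

Answer: 8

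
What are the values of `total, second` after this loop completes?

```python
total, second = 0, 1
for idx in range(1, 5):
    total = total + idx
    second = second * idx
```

Sum and factorial of 1 to 4
`total, second` takes the values: (0, 1) → (1, 1) → (3, 1) → (3, 2) → (6, 2) → (6, 6) → (10, 6) → (10, 24)

Answer: 10, 24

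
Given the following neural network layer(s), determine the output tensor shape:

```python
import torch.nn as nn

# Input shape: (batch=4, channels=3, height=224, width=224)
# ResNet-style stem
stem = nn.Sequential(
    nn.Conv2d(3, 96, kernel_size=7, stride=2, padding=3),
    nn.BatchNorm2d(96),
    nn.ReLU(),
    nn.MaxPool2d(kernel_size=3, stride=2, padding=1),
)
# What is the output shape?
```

Input: (4, 3, 224, 224) -> after Conv2d 7x7 stride=2: (4, 96, 112, 112) -> Output: (4, 96, 56, 56)

Answer: (4, 96, 56, 56)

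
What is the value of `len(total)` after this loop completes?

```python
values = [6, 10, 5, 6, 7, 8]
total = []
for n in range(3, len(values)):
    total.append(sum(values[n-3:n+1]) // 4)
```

Number of 4-element averages
`total` takes the values: [] → [6] → [6, 7] → [6, 7, 6]
So `len(total)` = 3

Answer: 3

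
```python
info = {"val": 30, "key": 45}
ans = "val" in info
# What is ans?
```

Trace:
`info = {"val": 30, "key": 45}` → info = {'val': 30, 'key': 45}
`ans = "val" in info` → ans = True
So ans = True

Answer: True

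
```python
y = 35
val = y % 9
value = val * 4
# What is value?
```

Trace:
`y = 35` → y = 35
`val = y % 9` → val = 8
`value = val * 4` → value = 32
So value = 32

Answer: 32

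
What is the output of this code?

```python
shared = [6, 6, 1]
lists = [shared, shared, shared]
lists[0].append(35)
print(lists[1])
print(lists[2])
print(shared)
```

Key concept: list of same reference.
Step by step:
`shared = [6, 6, 1]` → shared = [6, 6, 1]
`lists = [shared, shared, shared]` → lists = [[6, 6, 1], [6, 6, 1], [6, 6, 1]]
`lists[0].append(35)` → shared = [6, 6, 1, 35]; lists = [[6, 6, 1, 35], [6, 6, 1, 35], [6, 6, 1, 35]]
`print(lists[1])` → prints [6, 6, 1, 35]
`print(lists[2])` → prints [6, 6, 1, 35]
`print(shared)` → prints [6, 6, 1, 35]

Answer:
[6, 6, 1, 35]
[6, 6, 1, 35]
[6, 6, 1, 35]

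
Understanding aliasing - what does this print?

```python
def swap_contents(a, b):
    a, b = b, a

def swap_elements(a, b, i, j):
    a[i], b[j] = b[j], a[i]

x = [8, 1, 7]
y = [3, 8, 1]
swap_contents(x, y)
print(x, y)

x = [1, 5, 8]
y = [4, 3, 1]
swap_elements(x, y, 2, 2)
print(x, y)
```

Key concept: parameter rebinding vs mutation.
Step by step:
`x = [8, 1, 7]` → x = [8, 1, 7]
`y = [3, 8, 1]` → y = [3, 8, 1]
`swap_contents(x, y)` → no visible change to tracked variables
`print(x, y)` → prints [8, 1, 7] [3, 8, 1]
`x = [1, 5, 8]` → x = [1, 5, 8]
`y = [4, 3, 1]` → y = [4, 3, 1]
`swap_elements(x, y, 2, 2)` → x = [1, 5, 1]; y = [4, 3, 8]
`print(x, y)` → prints [1, 5, 1] [4, 3, 8]

Answer:
[8, 1, 7] [3, 8, 1]
[1, 5, 1] [4, 3, 8]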